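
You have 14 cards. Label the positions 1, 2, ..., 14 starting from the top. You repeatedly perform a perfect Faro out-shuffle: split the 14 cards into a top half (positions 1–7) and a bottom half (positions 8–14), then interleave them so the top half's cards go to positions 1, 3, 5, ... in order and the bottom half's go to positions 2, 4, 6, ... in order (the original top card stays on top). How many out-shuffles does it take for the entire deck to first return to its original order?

12

The out-shuffle permutes the 14 positions with cycle lengths [1, 1, 12].
Every card is home exactly when every cycle has completed a whole number of laps, i.e. after lcm(1, 12) = 12 out-shuffles.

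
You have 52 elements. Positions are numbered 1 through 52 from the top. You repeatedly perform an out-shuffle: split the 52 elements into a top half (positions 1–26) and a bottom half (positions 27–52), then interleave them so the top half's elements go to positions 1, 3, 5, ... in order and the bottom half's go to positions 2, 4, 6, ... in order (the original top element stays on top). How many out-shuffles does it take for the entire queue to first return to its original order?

8

The out-shuffle permutes the 52 positions with cycle lengths [1, 1, 2, 8, 8, 8, 8, 8, 8].
Every element is home exactly when every cycle has completed a whole number of laps, i.e. after lcm(1, 2, 8) = 8 out-shuffles.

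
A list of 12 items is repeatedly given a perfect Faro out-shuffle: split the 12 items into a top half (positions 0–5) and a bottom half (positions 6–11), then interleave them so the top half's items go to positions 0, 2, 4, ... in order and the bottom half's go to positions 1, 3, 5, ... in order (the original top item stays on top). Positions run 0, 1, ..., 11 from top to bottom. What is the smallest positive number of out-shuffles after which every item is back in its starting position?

The out-shuffle permutes the 12 positions with cycle lengths [1, 1, 10].
Every item is home exactly when every cycle has completed a whole number of laps, i.e. after lcm(1, 10) = 10 out-shuffles.

10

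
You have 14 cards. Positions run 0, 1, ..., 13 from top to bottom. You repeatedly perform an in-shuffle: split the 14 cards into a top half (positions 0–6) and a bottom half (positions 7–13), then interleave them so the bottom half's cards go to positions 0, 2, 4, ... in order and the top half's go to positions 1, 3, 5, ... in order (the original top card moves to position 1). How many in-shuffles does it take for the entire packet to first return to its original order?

The in-shuffle permutes the 14 positions with cycle lengths [2, 4, 4, 4].
Every card is home exactly when every cycle has completed a whole number of laps, i.e. after lcm(2, 4) = 4 in-shuffles.

4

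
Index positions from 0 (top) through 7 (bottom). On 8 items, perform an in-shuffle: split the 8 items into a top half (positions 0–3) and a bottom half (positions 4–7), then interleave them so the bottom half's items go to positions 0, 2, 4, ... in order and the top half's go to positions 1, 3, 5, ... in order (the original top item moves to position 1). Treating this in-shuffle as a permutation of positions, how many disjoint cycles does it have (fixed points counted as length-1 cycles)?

2

Trace each unvisited position around until it returns:
(0 1 3 7 6 4) (2 5)
2 cycles in total.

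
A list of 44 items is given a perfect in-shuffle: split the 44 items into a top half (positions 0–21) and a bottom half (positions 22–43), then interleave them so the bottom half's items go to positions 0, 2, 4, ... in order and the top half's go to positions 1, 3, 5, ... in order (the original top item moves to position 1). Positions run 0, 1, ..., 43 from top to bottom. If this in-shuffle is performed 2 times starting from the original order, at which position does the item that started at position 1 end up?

Track the item's position through each in-shuffle:
1 → 3 → 7

7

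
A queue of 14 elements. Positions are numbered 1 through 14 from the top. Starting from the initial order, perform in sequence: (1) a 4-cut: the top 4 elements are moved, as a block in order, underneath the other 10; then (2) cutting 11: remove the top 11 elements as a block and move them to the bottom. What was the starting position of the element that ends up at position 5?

Undo the operations in reverse order, starting from position 5:
  undo op 2 (cut 11): 5 ← 2
  undo op 1 (cut 4): 2 ← 6
So the element at position 5 came from original position 6.

6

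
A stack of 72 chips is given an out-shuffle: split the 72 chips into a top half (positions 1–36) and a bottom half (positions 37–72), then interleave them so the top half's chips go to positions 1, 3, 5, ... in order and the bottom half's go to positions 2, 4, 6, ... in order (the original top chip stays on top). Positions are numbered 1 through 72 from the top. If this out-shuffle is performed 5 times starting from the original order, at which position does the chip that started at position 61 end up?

4

Track the chip's position through each out-shuffle:
61 → 50 → 28 → 55 → 38 → 4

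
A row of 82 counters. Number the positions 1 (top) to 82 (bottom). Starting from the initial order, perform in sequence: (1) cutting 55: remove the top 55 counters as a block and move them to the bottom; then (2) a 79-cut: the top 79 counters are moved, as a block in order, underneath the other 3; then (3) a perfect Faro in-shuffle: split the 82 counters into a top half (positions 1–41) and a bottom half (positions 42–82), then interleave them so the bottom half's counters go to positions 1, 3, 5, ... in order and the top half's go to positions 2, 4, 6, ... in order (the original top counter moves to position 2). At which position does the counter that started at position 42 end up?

61

Track the counter from position 42 forward through each operation:
  after op 1 (cut 55): 42 → 69
  after op 2 (cut 79): 69 → 72
  after op 3 (in-shuffle): 72 → 61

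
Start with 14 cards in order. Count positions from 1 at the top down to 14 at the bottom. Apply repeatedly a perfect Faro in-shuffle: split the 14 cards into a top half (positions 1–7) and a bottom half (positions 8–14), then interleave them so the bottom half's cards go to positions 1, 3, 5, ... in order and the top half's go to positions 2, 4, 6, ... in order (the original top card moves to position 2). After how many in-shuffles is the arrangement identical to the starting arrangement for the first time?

The in-shuffle permutes the 14 positions with cycle lengths [2, 4, 4, 4].
Every card is home exactly when every cycle has completed a whole number of laps, i.e. after lcm(2, 4) = 4 in-shuffles.

4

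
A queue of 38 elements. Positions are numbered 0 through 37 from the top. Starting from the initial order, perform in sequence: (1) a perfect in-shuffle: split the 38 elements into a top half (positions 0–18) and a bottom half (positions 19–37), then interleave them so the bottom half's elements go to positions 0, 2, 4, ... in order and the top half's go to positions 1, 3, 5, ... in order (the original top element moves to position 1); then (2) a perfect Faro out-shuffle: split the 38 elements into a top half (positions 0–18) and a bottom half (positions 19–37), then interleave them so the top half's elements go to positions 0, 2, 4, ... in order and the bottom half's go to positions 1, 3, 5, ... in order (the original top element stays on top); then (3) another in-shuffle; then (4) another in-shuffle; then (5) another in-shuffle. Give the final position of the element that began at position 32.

10

Track the element from position 32 forward through each operation:
  after op 1 (in-shuffle): 32 → 26
  after op 2 (out-shuffle): 26 → 15
  after op 3 (in-shuffle): 15 → 31
  after op 4 (in-shuffle): 31 → 24
  after op 5 (in-shuffle): 24 → 10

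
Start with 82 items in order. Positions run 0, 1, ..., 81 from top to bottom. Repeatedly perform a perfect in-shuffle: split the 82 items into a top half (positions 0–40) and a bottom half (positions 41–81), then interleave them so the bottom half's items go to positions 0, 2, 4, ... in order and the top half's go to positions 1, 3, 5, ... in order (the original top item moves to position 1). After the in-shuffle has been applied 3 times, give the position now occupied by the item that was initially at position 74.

Track the item's position through each in-shuffle:
74 → 66 → 50 → 18

18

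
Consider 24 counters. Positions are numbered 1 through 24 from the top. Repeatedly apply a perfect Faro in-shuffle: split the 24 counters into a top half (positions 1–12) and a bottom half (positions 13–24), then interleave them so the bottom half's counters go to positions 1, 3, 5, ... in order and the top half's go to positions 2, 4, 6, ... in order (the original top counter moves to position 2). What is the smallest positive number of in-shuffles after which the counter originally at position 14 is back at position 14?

20

Follow position 14 under repeated in-shuffles:
14 → 3 → 6 → 12 → 24 → 23 → 21 → 17 → 9 → 18 → 11 → 22 → 19 → 13 → 1 → 2 → 4 → 8 → 16 → 7 → 14
It first returns after 20 in-shuffles.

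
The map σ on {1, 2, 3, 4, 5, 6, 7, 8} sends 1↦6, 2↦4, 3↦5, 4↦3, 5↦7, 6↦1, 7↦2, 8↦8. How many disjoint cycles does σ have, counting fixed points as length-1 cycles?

3

Cycle decomposition: (1 6) (2 4 3 5 7) (8).
3 cycles.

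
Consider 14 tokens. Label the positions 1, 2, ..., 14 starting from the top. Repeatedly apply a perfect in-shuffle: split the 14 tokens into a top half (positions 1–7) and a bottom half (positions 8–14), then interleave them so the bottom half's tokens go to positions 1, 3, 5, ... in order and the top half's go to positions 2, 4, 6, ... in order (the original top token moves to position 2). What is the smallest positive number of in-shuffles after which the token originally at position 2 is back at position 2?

4

Follow position 2 under repeated in-shuffles:
2 → 4 → 8 → 1 → 2
It first returns after 4 in-shuffles.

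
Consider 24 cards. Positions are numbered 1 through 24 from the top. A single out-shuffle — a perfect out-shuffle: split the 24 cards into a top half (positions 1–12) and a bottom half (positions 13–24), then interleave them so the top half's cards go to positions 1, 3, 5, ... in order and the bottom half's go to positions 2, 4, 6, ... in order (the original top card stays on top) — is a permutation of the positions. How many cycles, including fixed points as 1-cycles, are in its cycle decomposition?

Trace each unvisited position around until it returns:
(1) (2 3 5 9 17 10 ... len 11) (6 11 21 18 12 23 ... len 11) (24)
4 cycles in total.

4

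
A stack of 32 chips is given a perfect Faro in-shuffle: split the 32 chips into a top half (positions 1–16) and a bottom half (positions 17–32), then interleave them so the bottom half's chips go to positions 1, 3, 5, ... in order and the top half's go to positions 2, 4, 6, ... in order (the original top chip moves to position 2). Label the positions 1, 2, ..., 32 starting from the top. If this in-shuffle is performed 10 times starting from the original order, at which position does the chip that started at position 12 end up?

Track the chip's position through each in-shuffle:
12 → 24 → 15 → 30 → 27 → 21 → 9 → 18 → 3 → 6 → 12

12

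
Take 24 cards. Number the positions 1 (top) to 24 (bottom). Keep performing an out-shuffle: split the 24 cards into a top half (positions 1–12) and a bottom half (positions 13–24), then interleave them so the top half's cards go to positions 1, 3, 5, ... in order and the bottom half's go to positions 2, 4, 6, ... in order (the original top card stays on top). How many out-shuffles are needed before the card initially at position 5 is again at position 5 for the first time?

11

Follow position 5 under repeated out-shuffles:
5 → 9 → 17 → 10 → 19 → 14 → 4 → 7 → 13 → 2 → 3 → 5
It first returns after 11 out-shuffles.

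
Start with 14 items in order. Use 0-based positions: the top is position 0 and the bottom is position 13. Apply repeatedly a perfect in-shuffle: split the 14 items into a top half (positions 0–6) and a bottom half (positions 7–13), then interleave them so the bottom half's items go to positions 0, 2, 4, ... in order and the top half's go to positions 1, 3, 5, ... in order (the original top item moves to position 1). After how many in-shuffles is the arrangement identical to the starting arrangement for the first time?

The in-shuffle permutes the 14 positions with cycle lengths [2, 4, 4, 4].
Every item is home exactly when every cycle has completed a whole number of laps, i.e. after lcm(2, 4) = 4 in-shuffles.

4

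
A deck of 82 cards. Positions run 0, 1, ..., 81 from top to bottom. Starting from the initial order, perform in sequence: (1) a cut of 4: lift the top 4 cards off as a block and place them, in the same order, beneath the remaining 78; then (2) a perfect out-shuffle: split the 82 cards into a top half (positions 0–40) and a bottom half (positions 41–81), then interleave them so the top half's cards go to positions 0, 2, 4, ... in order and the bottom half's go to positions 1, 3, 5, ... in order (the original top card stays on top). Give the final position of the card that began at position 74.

59

Track the card from position 74 forward through each operation:
  after op 1 (cut 4): 74 → 70
  after op 2 (out-shuffle): 70 → 59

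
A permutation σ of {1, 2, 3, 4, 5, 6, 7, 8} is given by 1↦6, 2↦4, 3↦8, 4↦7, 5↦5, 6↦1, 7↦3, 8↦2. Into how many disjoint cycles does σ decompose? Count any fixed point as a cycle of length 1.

3

Cycle decomposition: (1 6) (2 4 7 3 8) (5).
3 cycles.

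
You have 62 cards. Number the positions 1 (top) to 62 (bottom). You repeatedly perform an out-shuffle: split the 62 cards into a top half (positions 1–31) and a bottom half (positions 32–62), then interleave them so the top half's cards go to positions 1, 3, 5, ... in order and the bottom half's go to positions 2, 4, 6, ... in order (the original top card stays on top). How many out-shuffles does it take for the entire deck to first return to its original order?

60

The out-shuffle permutes the 62 positions with cycle lengths [1, 1, 60].
Every card is home exactly when every cycle has completed a whole number of laps, i.e. after lcm(1, 60) = 60 out-shuffles.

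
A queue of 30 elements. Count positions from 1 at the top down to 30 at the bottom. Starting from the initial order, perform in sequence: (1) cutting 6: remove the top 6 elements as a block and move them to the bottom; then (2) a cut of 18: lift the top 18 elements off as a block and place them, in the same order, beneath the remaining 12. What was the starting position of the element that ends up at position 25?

Undo the operations in reverse order, starting from position 25:
  undo op 2 (cut 18): 25 ← 13
  undo op 1 (cut 6): 13 ← 19
So the element at position 25 came from original position 19.

19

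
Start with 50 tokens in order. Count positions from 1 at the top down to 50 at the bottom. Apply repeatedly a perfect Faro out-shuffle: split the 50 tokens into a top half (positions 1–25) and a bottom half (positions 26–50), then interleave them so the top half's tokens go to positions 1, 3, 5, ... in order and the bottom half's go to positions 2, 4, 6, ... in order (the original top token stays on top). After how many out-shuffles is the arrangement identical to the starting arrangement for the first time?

21

The out-shuffle permutes the 50 positions with cycle lengths [1, 1, 3, 3, 21, 21].
Every token is home exactly when every cycle has completed a whole number of laps, i.e. after lcm(1, 3, 21) = 21 out-shuffles.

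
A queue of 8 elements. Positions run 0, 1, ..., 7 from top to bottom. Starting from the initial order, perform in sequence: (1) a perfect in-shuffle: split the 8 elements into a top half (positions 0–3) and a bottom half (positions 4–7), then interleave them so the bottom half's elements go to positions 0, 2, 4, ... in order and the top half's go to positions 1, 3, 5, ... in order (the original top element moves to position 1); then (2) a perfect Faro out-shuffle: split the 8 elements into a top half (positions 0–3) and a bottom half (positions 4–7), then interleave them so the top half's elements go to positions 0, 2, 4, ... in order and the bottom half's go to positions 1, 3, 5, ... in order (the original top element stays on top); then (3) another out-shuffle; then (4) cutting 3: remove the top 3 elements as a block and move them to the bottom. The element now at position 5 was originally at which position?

4

Undo the operations in reverse order, starting from position 5:
  undo op 4 (cut 3): 5 ← 0
  undo op 3 (out-shuffle, from top half): 0 ← 0
  undo op 2 (out-shuffle, from top half): 0 ← 0
  undo op 1 (in-shuffle, from bottom half): 0 ← 4
So the element at position 5 came from original position 4.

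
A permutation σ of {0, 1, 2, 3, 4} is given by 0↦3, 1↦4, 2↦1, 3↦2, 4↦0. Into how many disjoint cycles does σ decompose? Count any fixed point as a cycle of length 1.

Cycle decomposition: (0 3 2 1 4).
1 cycle.

1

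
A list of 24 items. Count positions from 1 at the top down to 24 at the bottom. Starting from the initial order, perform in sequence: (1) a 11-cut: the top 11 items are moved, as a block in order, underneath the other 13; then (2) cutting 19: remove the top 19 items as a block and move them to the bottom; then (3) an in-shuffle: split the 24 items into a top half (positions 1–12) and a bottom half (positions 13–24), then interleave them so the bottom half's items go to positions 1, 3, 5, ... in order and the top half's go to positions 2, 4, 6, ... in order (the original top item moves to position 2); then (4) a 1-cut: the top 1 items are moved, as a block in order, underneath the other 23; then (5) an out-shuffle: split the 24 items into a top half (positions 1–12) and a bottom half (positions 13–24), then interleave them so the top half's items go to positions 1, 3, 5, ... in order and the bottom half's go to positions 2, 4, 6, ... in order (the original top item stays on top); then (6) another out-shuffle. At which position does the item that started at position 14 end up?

Track the item from position 14 forward through each operation:
  after op 1 (cut 11): 14 → 3
  after op 2 (cut 19): 3 → 8
  after op 3 (in-shuffle): 8 → 16
  after op 4 (cut 1): 16 → 15
  after op 5 (out-shuffle): 15 → 6
  after op 6 (out-shuffle): 6 → 11

11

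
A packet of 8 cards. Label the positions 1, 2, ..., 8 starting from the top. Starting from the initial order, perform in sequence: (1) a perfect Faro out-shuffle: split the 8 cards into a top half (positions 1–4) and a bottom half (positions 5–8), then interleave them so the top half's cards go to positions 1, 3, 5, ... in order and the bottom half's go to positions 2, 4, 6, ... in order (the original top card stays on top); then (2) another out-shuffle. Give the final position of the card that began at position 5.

3

Track the card from position 5 forward through each operation:
  after op 1 (out-shuffle): 5 → 2
  after op 2 (out-shuffle): 2 → 3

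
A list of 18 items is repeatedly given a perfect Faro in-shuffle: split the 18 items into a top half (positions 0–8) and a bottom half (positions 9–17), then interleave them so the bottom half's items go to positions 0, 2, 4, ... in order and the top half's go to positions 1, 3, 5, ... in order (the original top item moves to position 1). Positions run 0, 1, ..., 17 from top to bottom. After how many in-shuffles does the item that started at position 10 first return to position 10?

18

Follow position 10 under repeated in-shuffles:
10 → 2 → 5 → 11 → 4 → 9 → 0 → 1 → 3 → 7 → 15 → 12 → 6 → 13 → 8 → 17 → 16 → 14 → 10
It first returns after 18 in-shuffles.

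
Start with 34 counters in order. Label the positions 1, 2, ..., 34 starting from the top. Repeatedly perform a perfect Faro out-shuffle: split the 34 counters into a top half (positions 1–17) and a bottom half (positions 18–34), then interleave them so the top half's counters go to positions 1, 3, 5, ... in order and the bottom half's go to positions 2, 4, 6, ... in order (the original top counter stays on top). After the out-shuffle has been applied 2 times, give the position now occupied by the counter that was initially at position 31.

Track the counter's position through each out-shuffle:
31 → 28 → 22

22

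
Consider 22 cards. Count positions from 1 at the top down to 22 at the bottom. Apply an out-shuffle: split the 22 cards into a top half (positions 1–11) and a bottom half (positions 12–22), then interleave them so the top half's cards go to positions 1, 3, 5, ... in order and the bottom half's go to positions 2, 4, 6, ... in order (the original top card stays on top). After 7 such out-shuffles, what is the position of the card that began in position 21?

20

Track the card's position through each out-shuffle:
21 → 20 → 18 → 14 → 6 → 11 → 21 → 20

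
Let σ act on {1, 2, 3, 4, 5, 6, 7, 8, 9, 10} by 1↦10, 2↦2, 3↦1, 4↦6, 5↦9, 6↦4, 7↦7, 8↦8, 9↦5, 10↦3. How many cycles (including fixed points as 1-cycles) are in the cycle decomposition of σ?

Cycle decomposition: (1 10 3) (2) (4 6) (5 9) (7) (8).
6 cycles.

6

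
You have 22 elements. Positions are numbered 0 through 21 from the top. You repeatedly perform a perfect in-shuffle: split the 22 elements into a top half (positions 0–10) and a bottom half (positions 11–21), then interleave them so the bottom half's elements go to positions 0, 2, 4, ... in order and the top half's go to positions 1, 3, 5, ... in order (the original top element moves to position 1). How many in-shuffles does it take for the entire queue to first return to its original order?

11

The in-shuffle permutes the 22 positions with cycle lengths [11, 11].
Every element is home exactly when every cycle has completed a whole number of laps, i.e. after lcm(11) = 11 in-shuffles.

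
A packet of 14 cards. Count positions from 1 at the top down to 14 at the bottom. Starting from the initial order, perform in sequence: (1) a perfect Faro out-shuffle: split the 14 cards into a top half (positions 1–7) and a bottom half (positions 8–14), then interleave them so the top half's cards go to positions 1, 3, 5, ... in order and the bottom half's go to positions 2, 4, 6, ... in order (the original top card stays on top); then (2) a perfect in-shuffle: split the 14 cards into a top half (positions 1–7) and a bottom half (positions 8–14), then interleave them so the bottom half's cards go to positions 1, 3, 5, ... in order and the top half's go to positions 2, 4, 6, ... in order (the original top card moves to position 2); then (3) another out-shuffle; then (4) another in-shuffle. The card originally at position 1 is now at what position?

Track the card from position 1 forward through each operation:
  after op 1 (out-shuffle): 1 → 1
  after op 2 (in-shuffle): 1 → 2
  after op 3 (out-shuffle): 2 → 3
  after op 4 (in-shuffle): 3 → 6

6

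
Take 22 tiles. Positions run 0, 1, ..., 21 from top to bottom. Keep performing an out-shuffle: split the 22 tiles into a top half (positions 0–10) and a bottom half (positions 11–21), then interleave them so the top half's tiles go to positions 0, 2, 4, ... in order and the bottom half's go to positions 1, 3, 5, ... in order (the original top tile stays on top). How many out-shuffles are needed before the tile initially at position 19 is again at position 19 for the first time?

6

Follow position 19 under repeated out-shuffles:
19 → 17 → 13 → 5 → 10 → 20 → 19
It first returns after 6 out-shuffles.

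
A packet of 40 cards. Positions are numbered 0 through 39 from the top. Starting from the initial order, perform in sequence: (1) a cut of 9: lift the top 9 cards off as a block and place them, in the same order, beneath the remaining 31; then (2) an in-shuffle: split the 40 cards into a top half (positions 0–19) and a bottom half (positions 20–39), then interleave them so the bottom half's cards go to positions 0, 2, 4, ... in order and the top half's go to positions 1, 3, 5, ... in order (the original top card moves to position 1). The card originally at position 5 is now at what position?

32

Track the card from position 5 forward through each operation:
  after op 1 (cut 9): 5 → 36
  after op 2 (in-shuffle): 36 → 32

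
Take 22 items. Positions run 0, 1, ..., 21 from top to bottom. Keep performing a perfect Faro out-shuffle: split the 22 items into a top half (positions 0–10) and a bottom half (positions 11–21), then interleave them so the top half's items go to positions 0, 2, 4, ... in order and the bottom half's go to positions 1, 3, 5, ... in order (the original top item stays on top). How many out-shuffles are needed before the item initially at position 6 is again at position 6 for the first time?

3

Follow position 6 under repeated out-shuffles:
6 → 12 → 3 → 6
It first returns after 3 out-shuffles.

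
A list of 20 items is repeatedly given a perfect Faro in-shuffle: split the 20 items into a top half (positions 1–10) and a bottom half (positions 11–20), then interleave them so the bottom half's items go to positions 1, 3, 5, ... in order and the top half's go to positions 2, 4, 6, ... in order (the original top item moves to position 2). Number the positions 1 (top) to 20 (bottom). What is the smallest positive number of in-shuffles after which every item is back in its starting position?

The in-shuffle permutes the 20 positions with cycle lengths [2, 3, 3, 6, 6].
Every item is home exactly when every cycle has completed a whole number of laps, i.e. after lcm(2, 3, 6) = 6 in-shuffles.

6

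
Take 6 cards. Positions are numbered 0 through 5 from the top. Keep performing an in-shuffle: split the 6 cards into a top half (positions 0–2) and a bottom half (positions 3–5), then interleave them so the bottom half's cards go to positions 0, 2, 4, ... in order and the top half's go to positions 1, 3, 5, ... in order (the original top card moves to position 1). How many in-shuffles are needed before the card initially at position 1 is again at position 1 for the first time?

Follow position 1 under repeated in-shuffles:
1 → 3 → 0 → 1
It first returns after 3 in-shuffles.

3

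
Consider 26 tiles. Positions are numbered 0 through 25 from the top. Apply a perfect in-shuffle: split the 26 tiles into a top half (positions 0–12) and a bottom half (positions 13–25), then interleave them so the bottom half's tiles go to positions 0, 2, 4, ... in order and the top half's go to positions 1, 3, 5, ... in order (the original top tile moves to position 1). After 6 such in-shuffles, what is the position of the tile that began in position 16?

Track the tile's position through each in-shuffle:
16 → 6 → 13 → 0 → 1 → 3 → 7

7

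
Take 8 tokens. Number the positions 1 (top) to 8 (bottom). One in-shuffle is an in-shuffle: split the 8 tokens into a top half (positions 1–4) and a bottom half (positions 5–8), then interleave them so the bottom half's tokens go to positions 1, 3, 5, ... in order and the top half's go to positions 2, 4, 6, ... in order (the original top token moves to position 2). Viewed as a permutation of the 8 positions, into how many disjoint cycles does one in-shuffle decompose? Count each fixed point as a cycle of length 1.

2

Trace each unvisited position around until it returns:
(1 2 4 8 7 5) (3 6)
2 cycles in total.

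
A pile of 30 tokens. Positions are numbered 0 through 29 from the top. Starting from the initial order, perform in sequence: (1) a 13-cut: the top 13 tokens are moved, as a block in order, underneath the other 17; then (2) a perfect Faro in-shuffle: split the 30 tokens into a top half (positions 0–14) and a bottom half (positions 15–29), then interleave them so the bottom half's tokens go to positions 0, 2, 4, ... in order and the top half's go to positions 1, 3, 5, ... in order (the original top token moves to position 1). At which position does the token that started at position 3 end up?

Track the token from position 3 forward through each operation:
  after op 1 (cut 13): 3 → 20
  after op 2 (in-shuffle): 20 → 10

10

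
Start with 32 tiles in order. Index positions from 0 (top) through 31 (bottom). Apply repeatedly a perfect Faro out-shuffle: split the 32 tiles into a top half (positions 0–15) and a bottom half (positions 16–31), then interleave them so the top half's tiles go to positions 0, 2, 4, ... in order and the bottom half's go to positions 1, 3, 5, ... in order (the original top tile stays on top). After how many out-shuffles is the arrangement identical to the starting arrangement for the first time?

5

The out-shuffle permutes the 32 positions with cycle lengths [1, 1, 5, 5, 5, 5, 5, 5].
Every tile is home exactly when every cycle has completed a whole number of laps, i.e. after lcm(1, 5) = 5 out-shuffles.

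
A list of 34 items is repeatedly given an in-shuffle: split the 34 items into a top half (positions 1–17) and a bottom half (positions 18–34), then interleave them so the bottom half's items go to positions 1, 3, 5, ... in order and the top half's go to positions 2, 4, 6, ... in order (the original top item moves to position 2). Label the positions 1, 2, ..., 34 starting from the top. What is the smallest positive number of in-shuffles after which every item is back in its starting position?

The in-shuffle permutes the 34 positions with cycle lengths [3, 3, 4, 12, 12].
Every item is home exactly when every cycle has completed a whole number of laps, i.e. after lcm(3, 4, 12) = 12 in-shuffles.

12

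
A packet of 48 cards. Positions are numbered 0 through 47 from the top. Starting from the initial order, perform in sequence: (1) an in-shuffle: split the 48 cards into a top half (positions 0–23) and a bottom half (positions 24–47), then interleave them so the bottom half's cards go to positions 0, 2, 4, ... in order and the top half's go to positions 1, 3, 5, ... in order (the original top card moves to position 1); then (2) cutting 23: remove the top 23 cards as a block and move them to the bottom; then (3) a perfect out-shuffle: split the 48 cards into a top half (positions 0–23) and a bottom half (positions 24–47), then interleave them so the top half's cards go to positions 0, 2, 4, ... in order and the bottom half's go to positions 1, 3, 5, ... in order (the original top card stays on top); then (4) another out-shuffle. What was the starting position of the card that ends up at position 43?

10

Undo the operations in reverse order, starting from position 43:
  undo op 4 (out-shuffle, from bottom half): 43 ← 45
  undo op 3 (out-shuffle, from bottom half): 45 ← 46
  undo op 2 (cut 23): 46 ← 21
  undo op 1 (in-shuffle, from top half): 21 ← 10
So the card at position 43 came from original position 10.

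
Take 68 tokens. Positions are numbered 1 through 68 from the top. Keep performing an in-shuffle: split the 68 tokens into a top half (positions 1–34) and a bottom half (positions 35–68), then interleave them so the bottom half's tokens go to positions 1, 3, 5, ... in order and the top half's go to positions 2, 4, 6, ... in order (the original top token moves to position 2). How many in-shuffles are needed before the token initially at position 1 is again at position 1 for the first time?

Follow position 1 under repeated in-shuffles:
1 → 2 → 4 → 8 → 16 → 32 → 64 → 59 → ... → 1 (length 22)
It first returns after 22 in-shuffles.

22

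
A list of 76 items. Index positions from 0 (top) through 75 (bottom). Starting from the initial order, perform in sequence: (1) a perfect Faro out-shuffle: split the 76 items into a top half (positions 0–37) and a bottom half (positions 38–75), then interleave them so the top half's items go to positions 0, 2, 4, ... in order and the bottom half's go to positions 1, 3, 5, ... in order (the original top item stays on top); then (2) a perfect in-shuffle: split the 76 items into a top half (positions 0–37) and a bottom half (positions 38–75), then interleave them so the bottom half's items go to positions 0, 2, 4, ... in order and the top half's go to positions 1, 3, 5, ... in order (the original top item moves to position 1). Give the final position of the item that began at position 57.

Track the item from position 57 forward through each operation:
  after op 1 (out-shuffle): 57 → 39
  after op 2 (in-shuffle): 39 → 2

2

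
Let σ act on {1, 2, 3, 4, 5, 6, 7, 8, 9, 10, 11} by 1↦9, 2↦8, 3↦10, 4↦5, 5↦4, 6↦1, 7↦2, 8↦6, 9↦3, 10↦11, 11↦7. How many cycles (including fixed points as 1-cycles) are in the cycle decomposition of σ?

Cycle decomposition: (1 9 3 10 11 7 2 8 6) (4 5).
2 cycles.

2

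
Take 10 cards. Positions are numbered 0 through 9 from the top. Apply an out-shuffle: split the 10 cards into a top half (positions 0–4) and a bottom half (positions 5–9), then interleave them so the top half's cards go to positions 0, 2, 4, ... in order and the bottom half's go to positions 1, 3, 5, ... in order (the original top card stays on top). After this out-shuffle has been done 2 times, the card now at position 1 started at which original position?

7

Work backwards from position 1, undoing one out-shuffle at a time:
1 ← 5 ← 7
So the card now at position 1 started at position 7.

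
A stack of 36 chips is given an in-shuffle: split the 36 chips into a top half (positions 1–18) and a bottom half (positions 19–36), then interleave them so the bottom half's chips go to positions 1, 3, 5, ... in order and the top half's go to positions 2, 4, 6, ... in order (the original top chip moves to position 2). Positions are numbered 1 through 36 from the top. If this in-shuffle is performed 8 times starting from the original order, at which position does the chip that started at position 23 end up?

Track the chip's position through each in-shuffle:
23 → 9 → 18 → 36 → 35 → 33 → 29 → 21 → 5

5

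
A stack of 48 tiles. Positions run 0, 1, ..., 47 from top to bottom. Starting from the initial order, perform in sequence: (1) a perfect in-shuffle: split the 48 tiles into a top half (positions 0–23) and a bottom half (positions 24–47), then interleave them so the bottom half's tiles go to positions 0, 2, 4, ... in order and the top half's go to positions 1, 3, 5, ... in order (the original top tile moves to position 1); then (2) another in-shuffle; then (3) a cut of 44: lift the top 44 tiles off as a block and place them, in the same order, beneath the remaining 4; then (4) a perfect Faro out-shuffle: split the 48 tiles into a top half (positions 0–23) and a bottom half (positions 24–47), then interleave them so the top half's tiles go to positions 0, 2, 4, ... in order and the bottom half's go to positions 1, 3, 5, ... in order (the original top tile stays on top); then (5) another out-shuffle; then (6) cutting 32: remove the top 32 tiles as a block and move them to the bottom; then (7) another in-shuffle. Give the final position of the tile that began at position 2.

Track the tile from position 2 forward through each operation:
  after op 1 (in-shuffle): 2 → 5
  after op 2 (in-shuffle): 5 → 11
  after op 3 (cut 44): 11 → 15
  after op 4 (out-shuffle): 15 → 30
  after op 5 (out-shuffle): 30 → 13
  after op 6 (cut 32): 13 → 29
  after op 7 (in-shuffle): 29 → 10

10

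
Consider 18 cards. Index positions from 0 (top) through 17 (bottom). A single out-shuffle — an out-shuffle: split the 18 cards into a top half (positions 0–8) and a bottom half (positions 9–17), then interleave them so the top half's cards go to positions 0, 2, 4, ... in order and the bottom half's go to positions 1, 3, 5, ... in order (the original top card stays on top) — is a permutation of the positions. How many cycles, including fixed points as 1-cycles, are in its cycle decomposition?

Trace each unvisited position around until it returns:
(0) (1 2 4 8 16 15 13 9) (3 6 12 7 14 11 5 10) (17)
4 cycles in total.

4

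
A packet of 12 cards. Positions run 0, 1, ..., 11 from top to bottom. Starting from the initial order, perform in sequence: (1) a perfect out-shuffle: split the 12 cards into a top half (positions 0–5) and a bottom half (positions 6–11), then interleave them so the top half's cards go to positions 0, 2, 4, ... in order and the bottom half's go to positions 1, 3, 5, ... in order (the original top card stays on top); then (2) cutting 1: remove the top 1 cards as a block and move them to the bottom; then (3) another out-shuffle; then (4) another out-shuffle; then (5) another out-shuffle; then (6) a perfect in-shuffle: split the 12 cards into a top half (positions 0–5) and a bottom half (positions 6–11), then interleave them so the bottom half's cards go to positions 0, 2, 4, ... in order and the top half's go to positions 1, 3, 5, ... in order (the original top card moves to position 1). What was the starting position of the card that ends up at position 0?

Undo the operations in reverse order, starting from position 0:
  undo op 6 (in-shuffle, from bottom half): 0 ← 6
  undo op 5 (out-shuffle, from top half): 6 ← 3
  undo op 4 (out-shuffle, from bottom half): 3 ← 7
  undo op 3 (out-shuffle, from bottom half): 7 ← 9
  undo op 2 (cut 1): 9 ← 10
  undo op 1 (out-shuffle, from top half): 10 ← 5
So the card at position 0 came from original position 5.

5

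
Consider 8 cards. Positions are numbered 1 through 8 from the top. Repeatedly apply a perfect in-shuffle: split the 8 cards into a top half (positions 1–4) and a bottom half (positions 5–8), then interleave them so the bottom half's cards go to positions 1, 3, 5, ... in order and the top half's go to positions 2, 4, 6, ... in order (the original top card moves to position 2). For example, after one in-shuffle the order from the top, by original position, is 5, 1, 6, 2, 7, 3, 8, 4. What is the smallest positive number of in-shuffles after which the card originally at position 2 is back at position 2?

Follow position 2 under repeated in-shuffles:
2 → 4 → 8 → 7 → 5 → 1 → 2
It first returns after 6 in-shuffles.

6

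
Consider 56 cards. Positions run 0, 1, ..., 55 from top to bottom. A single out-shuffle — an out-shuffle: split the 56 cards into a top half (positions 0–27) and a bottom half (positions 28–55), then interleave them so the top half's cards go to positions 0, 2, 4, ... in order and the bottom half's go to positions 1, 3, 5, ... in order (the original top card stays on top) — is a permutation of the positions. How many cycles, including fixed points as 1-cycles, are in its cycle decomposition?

Trace each unvisited position around until it returns:
(0) (1 2 4 8 16 32 ... len 20) (3 6 12 24 48 41 ... len 20) (5 10 20 40 25 50 45 35 15 30) (11 22 44 33) (55)
6 cycles in total.

6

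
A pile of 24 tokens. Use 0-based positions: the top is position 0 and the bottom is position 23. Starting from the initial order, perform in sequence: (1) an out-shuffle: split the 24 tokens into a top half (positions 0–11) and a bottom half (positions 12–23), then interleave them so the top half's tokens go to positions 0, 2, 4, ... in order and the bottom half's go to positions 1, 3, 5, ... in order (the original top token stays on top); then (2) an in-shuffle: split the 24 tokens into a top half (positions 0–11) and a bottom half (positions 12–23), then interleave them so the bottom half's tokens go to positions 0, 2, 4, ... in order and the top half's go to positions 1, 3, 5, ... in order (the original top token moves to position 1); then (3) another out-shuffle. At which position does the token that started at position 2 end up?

18

Track the token from position 2 forward through each operation:
  after op 1 (out-shuffle): 2 → 4
  after op 2 (in-shuffle): 4 → 9
  after op 3 (out-shuffle): 9 → 18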